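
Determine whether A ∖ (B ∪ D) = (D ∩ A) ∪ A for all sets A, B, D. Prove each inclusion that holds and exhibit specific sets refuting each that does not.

(⟹) Let x ∈ A ∖ (B ∪ D). Then x ∈ A and x ∉ B, D, from which x ∈ (D ∩ A) ∪ A.

(⟸) This inclusion fails. Take A = {1}, B = {1}, D = ∅; then 1 ∈ (D ∩ A) ∪ A but 1 ∉ A ∖ (B ∪ D).

Only the forward inclusion holds.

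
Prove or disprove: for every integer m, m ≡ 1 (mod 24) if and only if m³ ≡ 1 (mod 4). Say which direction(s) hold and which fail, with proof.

(⟹) Suppose m ≡ 1 (mod 24). Then m³ ≡ 1³ = 1 (mod 24), and since 4 ∣ 24, also m³ ≡ 1 (mod 4).

(⟸) This fails: take m = 5. Then 5³ = 125 ≡ 1 (mod 4), yet 5 ≡ 5 (mod 24), not 1.

(⇒) holds; (⇐) fails.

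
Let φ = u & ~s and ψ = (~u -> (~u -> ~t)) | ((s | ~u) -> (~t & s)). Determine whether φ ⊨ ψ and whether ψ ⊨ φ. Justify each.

Forward direction. Assume the antecedent. If t is true, the antecedent forces (t = T, u = T, s = F), and the consequent holds there. If t is false, the consequent reduces to true regardless of the other variables. Either way the consequent holds.

Converse. This fails. Under t = F, u = F, s = F, the left side is false but the right side is true.

The forward direction holds; the converse fails.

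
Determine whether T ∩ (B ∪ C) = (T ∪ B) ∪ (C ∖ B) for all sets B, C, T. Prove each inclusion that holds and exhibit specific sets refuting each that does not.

(⊆) holds; (⊇) fails.

(⊆) Let x ∈ T ∩ (B ∪ C). Then either x ∈ B ∩ T and x ∉ C; or x ∈ C ∩ T and x ∉ B; or x ∈ B ∩ C ∩ T. In each case x ∈ (T ∪ B) ∪ (C ∖ B), so T ∩ (B ∪ C) ⊆ (T ∪ B) ∪ (C ∖ B).

(⊇) This inclusion fails. Take B = {1}, C = ∅, T = ∅; then 1 ∈ (T ∪ B) ∪ (C ∖ B) but 1 ∉ T ∩ (B ∪ C).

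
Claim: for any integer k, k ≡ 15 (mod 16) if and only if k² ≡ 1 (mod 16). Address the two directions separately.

Only the forward implication holds.

[⇒] Suppose k ≡ 15 (mod 16). Write k = 16j + 15. Then (16j + 15)² = 256j² + 480j + 225 = 16(16j² + 30j + 14) + 1, so k² ≡ 1 (mod 16).

[⇐] This fails: take k = 1. Then 1² = 1 ≡ 1 (mod 16), yet 1 ≡ 1 (mod 16), not 15.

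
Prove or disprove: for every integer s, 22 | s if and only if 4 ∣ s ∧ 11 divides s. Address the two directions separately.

(⇒) fails; (⇐) holds.

(⇒) This fails: take s = 22. Certainly 22 ∣ 22, but 4 ∤ 22.

(⇐) Suppose 4 ∣ s and 11 ∣ s. Any common multiple of 4 and 11 is a multiple of their lcm; here gcd(4, 11) = 1, so lcm(4, 11) = 4·11 = 44, so 44 ∣ s. Since 22 ∣ 44, it follows that 22 ∣ s.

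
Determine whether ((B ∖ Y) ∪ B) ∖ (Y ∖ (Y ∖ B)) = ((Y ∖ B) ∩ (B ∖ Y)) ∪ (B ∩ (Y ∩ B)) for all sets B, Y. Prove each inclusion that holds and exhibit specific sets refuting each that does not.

(⊆) fails and (⊇) fails.

(⊆) This inclusion fails. Take B = {1}, Y = ∅; then 1 ∈ ((B ∖ Y) ∪ B) ∖ (Y ∖ (Y ∖ B)) but 1 ∉ ((Y ∖ B) ∩ (B ∖ Y)) ∪ (B ∩ (Y ∩ B)).

(⊇) This inclusion fails. Take B = {1}, Y = {1}; then 1 ∈ ((Y ∖ B) ∩ (B ∖ Y)) ∪ (B ∩ (Y ∩ B)) but 1 ∉ ((B ∖ Y) ∪ B) ∖ (Y ∖ (Y ∖ B)).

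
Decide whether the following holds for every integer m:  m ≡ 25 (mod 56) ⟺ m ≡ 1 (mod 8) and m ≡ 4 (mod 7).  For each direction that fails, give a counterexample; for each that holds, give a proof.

Both directions hold.

(⟸) If m ≡ 1 (mod 8) and m ≡ 4 (mod 7), then by the Chinese remainder theorem m ≡ 25 (mod 56). This is exactly m ≡ 25 (mod 56).

(⟹) Suppose m ≡ 25 (mod 56); write m = 56j + 25. Since 8 ∣ 56, reducing mod 8 gives m ≡ 25 ≡ 1 (mod 8); since 7 ∣ 56, reducing mod 7 gives m ≡ 25 ≡ 4 (mod 7).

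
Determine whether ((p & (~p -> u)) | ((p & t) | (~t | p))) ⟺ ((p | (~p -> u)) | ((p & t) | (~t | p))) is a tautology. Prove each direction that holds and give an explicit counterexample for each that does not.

Only the forward direction holds.

(⇐) This fails. Under u = T, p = F, t = T, the left side is false but the right side is true.

(⇒) Assume the antecedent. If p is true, the consequent reduces to true regardless of the other variables. If p is false, the antecedent forces (u = F, p = F, t = F) or (u = T, p = F, t = F), and the consequent holds there. Either way the consequent holds.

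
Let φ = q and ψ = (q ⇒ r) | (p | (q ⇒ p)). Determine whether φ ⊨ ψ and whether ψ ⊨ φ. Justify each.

(⇒) fails and (⇐) fails.

Forward direction. This fails. Under q = T, p = F, r = F, the left side is true but the right side is false.

Converse. This fails. Under q = F, p = F, r = F, the left side is false but the right side is true.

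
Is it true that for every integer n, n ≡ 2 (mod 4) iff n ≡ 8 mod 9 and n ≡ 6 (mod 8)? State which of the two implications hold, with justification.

(→) This fails: n = 2 gives 2 ≡ 2 (mod 4) but 2 ≡ 2 (mod 9), so the conjunction on the right does not hold.

(←) Conversely, if n ≡ 8 (mod 9) and n ≡ 6 (mod 8), then by the Chinese remainder theorem n ≡ 62 (mod 72). Since 62 ≡ 2 (mod 4) and 4 ∣ 72, we get n ≡ 2 (mod 4).

(⇒) fails; (⇐) holds.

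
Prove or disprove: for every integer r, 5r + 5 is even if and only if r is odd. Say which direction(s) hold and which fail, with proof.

Both implications hold.

(←) Suppose r is odd; write r = 2j + 1. Then 5r + 5 = 5·(2j + 1) + 5 = 2·5j + 10, which is even.

(→) Suppose 5r + 5 is even. Since 5 is odd, 5r and r have the same parity, so 5r + 5 ≡ r + 5 (mod 2). As 5 is odd, 5r + 5 is even exactly when r is odd. Thus r is odd.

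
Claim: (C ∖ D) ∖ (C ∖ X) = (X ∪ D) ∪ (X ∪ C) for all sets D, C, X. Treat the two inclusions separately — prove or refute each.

(⊆) Let x ∈ (C ∖ D) ∖ (C ∖ X). Then x ∈ C ∩ X and x ∉ D, from which x ∈ (X ∪ D) ∪ (X ∪ C).

(⊇) This inclusion fails. Take D = {1}, C = ∅, X = ∅; then 1 ∈ (X ∪ D) ∪ (X ∪ C) but 1 ∉ (C ∖ D) ∖ (C ∖ X).

The sets are not equal: only the forward inclusion holds.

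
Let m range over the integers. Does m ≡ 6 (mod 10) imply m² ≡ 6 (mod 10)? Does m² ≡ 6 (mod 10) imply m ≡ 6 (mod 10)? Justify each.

(←) This fails: take m = 4. Then 4² = 16 ≡ 6 (mod 10), yet 4 ≡ 4 (mod 10), not 6.

(→) Suppose m ≡ 6 (mod 10). Write m = 10j + 6. Then (10j + 6)² = 100j² + 120j + 36 = 10(10j² + 12j + 3) + 6, so m² ≡ 6 (mod 10).

(⇒) holds; (⇐) fails.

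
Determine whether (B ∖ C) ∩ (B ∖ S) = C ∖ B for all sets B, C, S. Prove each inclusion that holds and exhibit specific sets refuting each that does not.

Both inclusions fail.

(⟹) This inclusion fails. Take B = {1}, C = ∅, S = ∅; then 1 ∈ (B ∖ C) ∩ (B ∖ S) but 1 ∉ C ∖ B.

(⟸) This inclusion fails. Take B = ∅, C = {1}, S = ∅; then 1 ∈ C ∖ B but 1 ∉ (B ∖ C) ∩ (B ∖ S).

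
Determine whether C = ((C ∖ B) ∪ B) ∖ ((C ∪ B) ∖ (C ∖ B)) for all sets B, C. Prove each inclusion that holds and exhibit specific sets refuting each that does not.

(⊆) This inclusion fails. Take B = {1}, C = {1}; then 1 ∈ C but 1 ∉ ((C ∖ B) ∪ B) ∖ ((C ∪ B) ∖ (C ∖ B)).

(⊇) Let x ∈ ((C ∖ B) ∪ B) ∖ ((C ∪ B) ∖ (C ∖ B)). Then x ∈ C and x ∉ B, from which x ∈ C.

The sets are not equal: only the reverse inclusion holds.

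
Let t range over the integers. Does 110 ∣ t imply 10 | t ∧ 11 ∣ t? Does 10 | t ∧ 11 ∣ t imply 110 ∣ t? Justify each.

The biconditional holds.

(→) If 110 ∣ t, write t = 110q. Since 110 = 11·10, t = 10·(11q), so 10 ∣ t; and since 110 = 10·11, t = 11·(10q), so 11 ∣ t.

(←) Suppose 10 ∣ t and 11 ∣ t. Any common multiple of 10 and 11 is a multiple of their lcm; here gcd(10, 11) = 1, so lcm(10, 11) = 10·11 = 110, so 110 ∣ t.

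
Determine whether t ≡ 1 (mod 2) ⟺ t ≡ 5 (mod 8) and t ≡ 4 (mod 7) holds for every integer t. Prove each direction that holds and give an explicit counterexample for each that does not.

(→) This fails: t = 1 gives 1 ≡ 1 (mod 2) but 1 ≡ 1 (mod 8), so the conjunction on the right does not hold.

(←) Conversely, if t ≡ 5 (mod 8) and t ≡ 4 (mod 7), then by the Chinese remainder theorem t ≡ 53 (mod 56). Since 53 ≡ 1 (mod 2) and 2 ∣ 56, we get t ≡ 1 (mod 2).

Not equivalent: only (⇐) holds.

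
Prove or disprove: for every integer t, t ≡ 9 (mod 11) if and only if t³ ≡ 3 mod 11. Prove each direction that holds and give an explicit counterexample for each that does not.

The biconditional holds.

Forward direction. Suppose t ≡ 9 (mod 11). Write t = 11j + 9. Then (11j + 9)³ = 1331j³ + 3267j² + 2673j + 729 = 11(121j³ + 297j² + 243j + 66) + 3, so t³ ≡ 3 (mod 11).

Converse. For the converse, argue contrapositively. If t ≢ 9 (mod 11), then t is congruent to one of 0, 1, 2, 3, 4, 5, 6, 7, 8, 10 modulo 11, and these give t³ ≡ 0, 1, 8, 5, 9, 4, 7, 2, 6, 10 respectively — never 3.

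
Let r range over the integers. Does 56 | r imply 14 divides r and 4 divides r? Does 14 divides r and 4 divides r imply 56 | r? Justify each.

The forward direction holds; the converse fails.

(⇐) This fails: take r = 28. Both 14 ∣ 28 and 4 ∣ 28, yet 28 is not a multiple of 56 (since 28 = 0·56 + 28), so 56 ∤ 28.

(⇒) If 56 ∣ r, write r = 56q. Since 56 = 4·14, r = 14·(4q), so 14 ∣ r; and since 56 = 14·4, r = 4·(14q), so 4 ∣ r.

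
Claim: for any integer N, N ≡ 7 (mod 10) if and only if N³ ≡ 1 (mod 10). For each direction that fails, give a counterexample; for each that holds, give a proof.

(⟹) This fails: take N = 7. Then 7 ≡ 7 (mod 10), but 7³ = 343 ≡ 3 (mod 10), not 1.

(⟸) This fails: take N = 1. Then 1³ = 1 ≡ 1 (mod 10), yet 1 ≡ 1 (mod 10), not 7.

Both directions fail.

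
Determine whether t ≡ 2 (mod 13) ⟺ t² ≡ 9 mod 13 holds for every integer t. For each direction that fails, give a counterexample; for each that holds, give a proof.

(⇒) fails and (⇐) fails.

(⇒) This fails: take t = 2. Then 2 ≡ 2 (mod 13), but 2² = 4 ≡ 4 (mod 13), not 9.

(⇐) This fails: take t = 3. Then 3² = 9 ≡ 9 (mod 13), yet 3 ≡ 3 (mod 13), not 2.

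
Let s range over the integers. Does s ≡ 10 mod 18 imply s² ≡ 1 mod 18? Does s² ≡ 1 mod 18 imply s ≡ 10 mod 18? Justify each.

(⇒) This fails: take s = 10. Then 10 ≡ 10 (mod 18), but 10² = 100 ≡ 10 (mod 18), not 1.

(⇐) This fails: take s = 1. Then 1² = 1 ≡ 1 (mod 18), yet 1 ≡ 1 (mod 18), not 10.

Neither direction holds.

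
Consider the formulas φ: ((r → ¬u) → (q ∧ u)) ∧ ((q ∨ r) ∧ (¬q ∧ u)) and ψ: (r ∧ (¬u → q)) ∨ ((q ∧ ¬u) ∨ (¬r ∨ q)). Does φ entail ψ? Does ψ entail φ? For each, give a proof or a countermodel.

The forward direction holds; the converse fails.

(⇒) Assume the antecedent. If q is true, the antecedent cannot hold. If q is false, the antecedent forces (q = F, r = T, u = T), and the consequent holds there. Either way the consequent holds.

(⇐) This fails. Under q = F, r = F, u = F, the left side is false but the right side is true.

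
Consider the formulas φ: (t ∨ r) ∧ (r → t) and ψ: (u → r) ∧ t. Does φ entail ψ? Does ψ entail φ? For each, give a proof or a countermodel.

(⇒) fails; (⇐) holds.

(⟹) This fails. Under u = T, r = F, t = T, the left side is true but the right side is false.

(⟸) Assume the antecedent. If u is true, the antecedent forces (u = T, r = T, t = T), and (t ∨ r) ∧ (r → t) holds there. If u is false, the antecedent forces (u = F, r = F, t = T) or (u = F, r = T, t = T), and (t ∨ r) ∧ (r → t) holds there. Either way (t ∨ r) ∧ (r → t) holds.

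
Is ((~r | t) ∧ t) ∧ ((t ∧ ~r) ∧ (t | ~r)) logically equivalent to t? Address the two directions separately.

Only the forward direction holds.

(⇐) This fails. Under t = T, r = T, the left side is false but the right side is true.

(⇒) Assume the antecedent. If t is true, t reduces to true regardless of the other variables. If t is false, the antecedent cannot hold. Either way t holds.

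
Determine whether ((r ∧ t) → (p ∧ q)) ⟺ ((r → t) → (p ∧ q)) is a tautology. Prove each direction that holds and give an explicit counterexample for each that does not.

[⇒] This fails. Under p = F, t = F, r = F, q = F, the left side is true but the right side is false.

[⇐] Assume the antecedent. If t is true, the antecedent forces (p = T, t = T, r = F, q = T) or (p = T, t = T, r = T, q = T), and (r ∧ t) → (p ∧ q) holds there. If t is false, (r ∧ t) → (p ∧ q) reduces to true regardless of the other variables. Either way (r ∧ t) → (p ∧ q) holds.

Not equivalent: only (⇐) holds.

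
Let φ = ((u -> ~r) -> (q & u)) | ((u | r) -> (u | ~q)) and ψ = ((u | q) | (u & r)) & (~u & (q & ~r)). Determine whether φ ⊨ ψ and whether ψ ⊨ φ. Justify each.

(→) This fails. Under q = F, r = F, u = F, the left side is true but the right side is false.

(←) Assume the antecedent. If q is true, the antecedent forces (q = T, r = F, u = F), and the consequent holds there. If q is false, the antecedent cannot hold. Either way the consequent holds.

The forward direction fails; the converse holds.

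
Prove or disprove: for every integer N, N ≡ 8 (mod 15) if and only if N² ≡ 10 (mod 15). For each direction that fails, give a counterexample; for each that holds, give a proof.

Forward direction. This fails: take N = 8. Then 8 ≡ 8 (mod 15), but 8² = 64 ≡ 4 (mod 15), not 10.

Converse. This fails: take N = 5. Then 5² = 25 ≡ 10 (mod 15), yet 5 ≡ 5 (mod 15), not 8.

Both directions fail.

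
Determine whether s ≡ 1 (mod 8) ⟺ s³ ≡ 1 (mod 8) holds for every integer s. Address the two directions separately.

Both implications hold.

(→) Suppose s ≡ 1 (mod 8). Write s = 8j + 1. Then (8j + 1)³ = 512j³ + 192j² + 24j + 1 = 8(64j³ + 24j² + 3j) + 1, so s³ ≡ 1 (mod 8).

(←) Conversely, suppose s³ ≡ 1 (mod 8). The only residue r in {0, …, 7} with r³ ≡ 1 (mod 8) is r = 1, so s ≡ 1 (mod 8).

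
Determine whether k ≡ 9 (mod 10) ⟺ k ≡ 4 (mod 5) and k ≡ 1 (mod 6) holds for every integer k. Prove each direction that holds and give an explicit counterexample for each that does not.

Forward direction. This fails: k = 9 gives 9 ≡ 9 (mod 10) but 9 ≡ 3 (mod 6), so the conjunction on the right does not hold.

Converse. If k ≡ 4 (mod 5) and k ≡ 1 (mod 6), then by the Chinese remainder theorem k ≡ 19 (mod 30). Since 19 ≡ 9 (mod 10) and 10 ∣ 30, we get k ≡ 9 (mod 10).

The forward direction fails; the converse holds.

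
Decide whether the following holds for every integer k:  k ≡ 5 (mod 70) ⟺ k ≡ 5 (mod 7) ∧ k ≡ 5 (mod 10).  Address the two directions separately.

(⇒) Suppose k ≡ 5 (mod 70); write k = 70j + 5. Since 7 ∣ 70, reducing mod 7 gives k ≡ 5 (mod 7); since 10 ∣ 70, reducing mod 10 gives k ≡ 5 (mod 10).

(⇐) Conversely, if k ≡ 5 (mod 7) and k ≡ 5 (mod 10), then by the Chinese remainder theorem k ≡ 5 (mod 70). This is exactly k ≡ 5 (mod 70).

Both implications hold.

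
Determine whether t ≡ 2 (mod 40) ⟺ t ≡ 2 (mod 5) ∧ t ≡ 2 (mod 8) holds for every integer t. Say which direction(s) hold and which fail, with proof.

The biconditional holds.

(⟸) If t ≡ 2 (mod 5) and t ≡ 2 (mod 8), then by the Chinese remainder theorem t ≡ 2 (mod 40). This is exactly t ≡ 2 (mod 40).

(⟹) Suppose t ≡ 2 (mod 40); write t = 40j + 2. Since 5 ∣ 40, reducing mod 5 gives t ≡ 2 (mod 5); since 8 ∣ 40, reducing mod 8 gives t ≡ 2 (mod 8).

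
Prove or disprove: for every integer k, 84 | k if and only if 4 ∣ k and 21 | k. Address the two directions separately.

Both directions hold; the statement is true.

Converse. Suppose 4 ∣ k and 21 ∣ k. Any common multiple of 4 and 21 is a multiple of their lcm; here gcd(4, 21) = 1, so lcm(4, 21) = 4·21 = 84, so 84 ∣ k.

Forward direction. If 84 ∣ k, write k = 84q. Since 84 = 21·4, k = 4·(21q), so 4 ∣ k; and since 84 = 4·21, k = 21·(4q), so 21 ∣ k.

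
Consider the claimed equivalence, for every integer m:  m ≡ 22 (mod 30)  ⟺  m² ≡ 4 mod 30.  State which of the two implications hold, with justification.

[⇒] Suppose m ≡ 22 (mod 30). Write m = 30j + 22. Then (30j + 22)² = 900j² + 1320j + 484 = 30(30j² + 44j + 16) + 4, so m² ≡ 4 (mod 30).

[⇐] This fails: take m = 2. Then 2² = 4 ≡ 4 (mod 30), yet 2 ≡ 2 (mod 30), not 22.

The forward direction holds; the converse fails.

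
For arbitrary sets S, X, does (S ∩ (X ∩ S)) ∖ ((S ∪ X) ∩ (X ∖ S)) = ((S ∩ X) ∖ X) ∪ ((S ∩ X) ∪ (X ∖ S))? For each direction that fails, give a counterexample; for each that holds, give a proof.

The sets are not equal: only the forward inclusion holds.

(⟹) Let x ∈ (S ∩ (X ∩ S)) ∖ ((S ∪ X) ∩ (X ∖ S)). Then x ∈ S ∩ X, from which x ∈ ((S ∩ X) ∖ X) ∪ ((S ∩ X) ∪ (X ∖ S)).

(⟸) This inclusion fails. Take S = ∅, X = {1}; then 1 ∈ ((S ∩ X) ∖ X) ∪ ((S ∩ X) ∪ (X ∖ S)) but 1 ∉ (S ∩ (X ∩ S)) ∖ ((S ∪ X) ∩ (X ∖ S)).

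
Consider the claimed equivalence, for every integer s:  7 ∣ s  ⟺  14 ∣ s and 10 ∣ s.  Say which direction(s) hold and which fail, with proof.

Not equivalent: only (⇐) holds.

[⇒] This fails: take s = 7. Certainly 7 ∣ 7, but 14 ∤ 7.

[⇐] Suppose 14 ∣ s and 10 ∣ s. Any common multiple of 14 and 10 is a multiple of their lcm; here lcm(14, 10) = 14·10/gcd(14, 10) = 140/2 = 70, so 70 ∣ s. Since 7 ∣ 70, it follows that 7 ∣ s.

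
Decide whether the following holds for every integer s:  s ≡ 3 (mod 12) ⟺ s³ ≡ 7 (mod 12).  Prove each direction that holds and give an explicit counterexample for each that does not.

[⇒] This fails: take s = 3. Then 3 ≡ 3 (mod 12), but 3³ = 27 ≡ 3 (mod 12), not 7.

[⇐] This fails: take s = 7. Then 7³ = 343 ≡ 7 (mod 12), yet 7 ≡ 7 (mod 12), not 3.

Both directions fail.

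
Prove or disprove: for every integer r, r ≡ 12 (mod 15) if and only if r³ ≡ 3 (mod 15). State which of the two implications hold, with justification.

(→) Suppose r ≡ 12 (mod 15). Write r = 15j + 12. Then (15j + 12)³ = 3375j³ + 8100j² + 6480j + 1728 = 15(225j³ + 540j² + 432j + 115) + 3, so r³ ≡ 3 (mod 15).

(←) Conversely, suppose r³ ≡ 3 (mod 15). The only residue r in {0, …, 14} with r³ ≡ 3 (mod 15) is r = 12, so r ≡ 12 (mod 15).

Both implications hold.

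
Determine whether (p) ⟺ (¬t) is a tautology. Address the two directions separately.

Forward direction. This fails. Under t = T, p = T, the left side is true but the right side is false.

Converse. This fails. Under t = F, p = F, the left side is false but the right side is true.

(⇒) fails and (⇐) fails.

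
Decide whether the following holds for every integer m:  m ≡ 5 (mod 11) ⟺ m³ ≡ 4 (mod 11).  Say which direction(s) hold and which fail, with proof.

Forward direction. Suppose m ≡ 5 (mod 11). Write m = 11j + 5. Then (11j + 5)³ = 1331j³ + 1815j² + 825j + 125 = 11(121j³ + 165j² + 75j + 11) + 4, so m³ ≡ 4 (mod 11).

Converse. Suppose m³ ≡ 4 (mod 11). The only residue r in {0, …, 10} with r³ ≡ 4 (mod 11) is r = 5, so m ≡ 5 (mod 11).

The biconditional holds.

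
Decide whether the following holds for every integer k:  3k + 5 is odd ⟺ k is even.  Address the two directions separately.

(⇐) Suppose k is even; write k = 2j. Then 3k + 5 = 3·(2j) + 5 = 2·3j + 5, which is odd.

(⇒) Suppose 3k + 5 is odd. Since 3 is odd, 3k and k have the same parity, so 3k + 5 ≡ k + 5 (mod 2). As 5 is odd, 3k + 5 is odd exactly when k is even. Thus k is even.

Both directions hold.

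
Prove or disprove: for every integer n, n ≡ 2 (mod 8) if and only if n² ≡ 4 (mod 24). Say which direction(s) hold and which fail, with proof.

(⟹) This fails: take n = 18. Then 18 ≡ 2 (mod 8), but 18² = 324 ≡ 12 (mod 24), not 4.

(⟸) This fails: take n = 14. Then 14² = 196 ≡ 4 (mod 24), yet 14 ≡ 6 (mod 8), not 2.

(⇒) fails and (⇐) fails.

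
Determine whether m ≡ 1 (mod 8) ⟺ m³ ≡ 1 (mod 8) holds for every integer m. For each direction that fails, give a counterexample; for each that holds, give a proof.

The biconditional holds.

(⟹) Suppose m ≡ 1 (mod 8). Write m = 8j + 1. Then (8j + 1)³ = 512j³ + 192j² + 24j + 1 = 8(64j³ + 24j² + 3j) + 1, so m³ ≡ 1 (mod 8).

(⟸) Conversely, suppose m³ ≡ 1 (mod 8). The only residue r in {0, …, 7} with r³ ≡ 1 (mod 8) is r = 1, so m ≡ 1 (mod 8).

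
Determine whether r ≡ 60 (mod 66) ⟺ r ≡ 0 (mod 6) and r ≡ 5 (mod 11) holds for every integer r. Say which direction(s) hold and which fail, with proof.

(⟸) If r ≡ 0 (mod 6) and r ≡ 5 (mod 11), then by the Chinese remainder theorem r ≡ 60 (mod 66). This is exactly r ≡ 60 (mod 66).

(⟹) Suppose r ≡ 60 (mod 66); write r = 66j + 60. Since 6 ∣ 66, reducing mod 6 gives r ≡ 60 ≡ 0 (mod 6); since 11 ∣ 66, reducing mod 11 gives r ≡ 60 ≡ 5 (mod 11).

The biconditional holds.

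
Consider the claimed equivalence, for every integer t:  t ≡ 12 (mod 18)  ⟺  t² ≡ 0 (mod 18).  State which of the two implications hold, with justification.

Only the forward implication holds.

(⟹) Suppose t ≡ 12 (mod 18). Write t = 18j + 12. Then (18j + 12)² = 324j² + 432j + 144 = 18(18j² + 24j + 8) + 0, so t² ≡ 0 (mod 18).

(⟸) This fails: take t = 0. Then 0² = 0 ≡ 0 (mod 18), yet 0 ≡ 0 (mod 18), not 12.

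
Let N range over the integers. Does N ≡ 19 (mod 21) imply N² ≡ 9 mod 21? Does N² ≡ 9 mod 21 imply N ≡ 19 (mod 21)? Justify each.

(⇒) fails and (⇐) fails.

(⟹) This fails: take N = 19. Then 19 ≡ 19 (mod 21), but 19² = 361 ≡ 4 (mod 21), not 9.

(⟸) This fails: take N = 3. Then 3² = 9 ≡ 9 (mod 21), yet 3 ≡ 3 (mod 21), not 19.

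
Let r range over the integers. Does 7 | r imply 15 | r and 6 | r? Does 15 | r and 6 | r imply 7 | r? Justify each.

Forward direction. This fails: take r = 7. Certainly 7 ∣ 7, but 15 ∤ 7.

Converse. This fails: take r = 30. Both 15 ∣ 30 and 6 ∣ 30, yet 30 is not a multiple of 7 (since 30 = 4·7 + 2), so 7 ∤ 30.

Neither direction holds.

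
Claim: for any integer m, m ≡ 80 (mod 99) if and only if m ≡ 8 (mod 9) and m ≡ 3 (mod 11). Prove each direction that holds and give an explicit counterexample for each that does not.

(⇒) Suppose m ≡ 80 (mod 99); write m = 99j + 80. Since 9 ∣ 99, reducing mod 9 gives m ≡ 80 ≡ 8 (mod 9); since 11 ∣ 99, reducing mod 11 gives m ≡ 80 ≡ 3 (mod 11).

(⇐) Conversely, if m ≡ 8 (mod 9) and m ≡ 3 (mod 11), then by the Chinese remainder theorem m ≡ 80 (mod 99). This is exactly m ≡ 80 (mod 99).

Equivalent; both directions hold.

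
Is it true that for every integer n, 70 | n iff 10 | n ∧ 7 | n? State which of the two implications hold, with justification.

(⇒) If 70 ∣ n, write n = 70q. Since 70 = 7·10, n = 10·(7q), so 10 ∣ n; and since 70 = 10·7, n = 7·(10q), so 7 ∣ n.

(⇐) Suppose 10 ∣ n and 7 ∣ n. Any common multiple of 10 and 7 is a multiple of their lcm; here gcd(10, 7) = 1, so lcm(10, 7) = 10·7 = 70, so 70 ∣ n.

The biconditional holds.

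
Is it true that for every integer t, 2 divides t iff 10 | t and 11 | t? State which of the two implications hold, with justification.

Only the reverse direction holds.

Forward direction. This fails: take t = 2. Certainly 2 ∣ 2, but 10 ∤ 2.

Converse. Suppose 10 ∣ t and 11 ∣ t. Any common multiple of 10 and 11 is a multiple of their lcm; here gcd(10, 11) = 1, so lcm(10, 11) = 10·11 = 110, so 110 ∣ t. Since 2 ∣ 110, it follows that 2 ∣ t.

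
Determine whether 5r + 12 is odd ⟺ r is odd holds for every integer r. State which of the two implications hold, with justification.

(⟸) Suppose r is odd; write r = 2j + 1. Then 5r + 12 = 5·(2j + 1) + 12 = 2·5j + 17, which is odd.

(⟹) Suppose 5r + 12 is odd. Since 5 is odd, 5r and r have the same parity, so 5r + 12 ≡ r + 12 (mod 2). As 12 is even, 5r + 12 is odd exactly when r is odd. Thus r is odd.

Both implications hold.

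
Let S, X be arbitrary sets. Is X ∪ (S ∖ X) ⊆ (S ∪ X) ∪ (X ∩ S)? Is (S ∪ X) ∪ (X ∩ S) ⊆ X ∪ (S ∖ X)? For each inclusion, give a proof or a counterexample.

Both inclusions hold; the sets are equal.

(⊆) Let x ∈ X ∪ (S ∖ X). Then either x ∈ S and x ∉ X; or x ∈ X and x ∉ S; or x ∈ S ∩ X. In each case x ∈ (S ∪ X) ∪ (X ∩ S), so X ∪ (S ∖ X) ⊆ (S ∪ X) ∪ (X ∩ S).

(⊇) Let x ∈ (S ∪ X) ∪ (X ∩ S). Then either x ∈ S and x ∉ X; or x ∈ X and x ∉ S; or x ∈ S ∩ X. In each case x ∈ X ∪ (S ∖ X), so (S ∪ X) ∪ (X ∩ S) ⊆ X ∪ (S ∖ X).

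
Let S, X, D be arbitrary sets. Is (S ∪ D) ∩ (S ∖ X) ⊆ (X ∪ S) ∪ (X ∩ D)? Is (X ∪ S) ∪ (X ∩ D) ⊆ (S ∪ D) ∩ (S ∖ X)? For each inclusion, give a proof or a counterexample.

(⊆) Let x ∈ (S ∪ D) ∩ (S ∖ X). Then either x ∈ S and x ∉ X, D; or x ∈ S ∩ D and x ∉ X. In each case x ∈ (X ∪ S) ∪ (X ∩ D), so (S ∪ D) ∩ (S ∖ X) ⊆ (X ∪ S) ∪ (X ∩ D).

(⊇) This inclusion fails. Take S = ∅, X = {1}, D = ∅; then 1 ∈ (X ∪ S) ∪ (X ∩ D) but 1 ∉ (S ∪ D) ∩ (S ∖ X).

Only the forward inclusion holds.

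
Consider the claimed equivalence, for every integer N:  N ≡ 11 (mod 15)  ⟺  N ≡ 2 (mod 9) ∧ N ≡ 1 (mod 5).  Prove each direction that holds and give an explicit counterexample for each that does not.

(⇐) If N ≡ 2 (mod 9) and N ≡ 1 (mod 5), then by the Chinese remainder theorem N ≡ 11 (mod 45). Since 11 ≡ 11 (mod 15) and 15 ∣ 45, we get N ≡ 11 (mod 15).

(⇒) This fails: N = 41 gives 41 ≡ 11 (mod 15) but 41 ≡ 5 (mod 9), so the conjunction on the right does not hold.

Only the converse holds.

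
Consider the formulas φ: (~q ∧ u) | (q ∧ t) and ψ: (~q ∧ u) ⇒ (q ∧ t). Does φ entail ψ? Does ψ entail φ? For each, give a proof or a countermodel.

Neither direction holds.

(⟹) This fails. Under u = T, t = F, q = F, the left side is true but the right side is false.

(⟸) This fails. Under u = F, t = F, q = F, the left side is false but the right side is true.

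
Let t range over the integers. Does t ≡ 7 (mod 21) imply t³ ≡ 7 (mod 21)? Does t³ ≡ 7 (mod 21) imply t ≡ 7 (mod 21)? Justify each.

(⇒) Suppose t ≡ 7 (mod 21). Write t = 21j + 7. Then (21j + 7)³ = 9261j³ + 9261j² + 3087j + 343 = 21(441j³ + 441j² + 147j + 16) + 7, so t³ ≡ 7 (mod 21).

(⇐) Conversely, suppose t³ ≡ 7 (mod 21). The only residue r in {0, …, 20} with r³ ≡ 7 (mod 21) is r = 7, so t ≡ 7 (mod 21).

Both directions hold; the statement is true.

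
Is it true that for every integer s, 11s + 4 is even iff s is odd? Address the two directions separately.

Neither direction holds.

[⇒] This fails: s = 6 gives 11s + 4 = 70, which is even, but 6 is even, not odd.

[⇐] This also fails: s = 5 is odd, but 11s + 4 = 59 is odd, not even.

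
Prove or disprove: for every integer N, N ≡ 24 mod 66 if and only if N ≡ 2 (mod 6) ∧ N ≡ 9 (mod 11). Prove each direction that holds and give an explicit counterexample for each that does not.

(→) This fails: N = 24 gives 24 ≡ 24 (mod 66) but 24 ≡ 0 (mod 6), so the conjunction on the right does not hold.

(←) This fails: N = 20 satisfies both congruences on the right (20 ≡ 2 mod 6 and 20 ≡ 9 mod 11) yet 20 ≡ 20 (mod 66), not 24.

(⇒) fails and (⇐) fails.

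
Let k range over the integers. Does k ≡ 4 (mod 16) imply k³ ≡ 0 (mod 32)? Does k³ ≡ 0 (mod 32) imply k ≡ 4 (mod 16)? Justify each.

The forward direction holds; the converse fails.

Forward direction. Suppose k ≡ 4 (mod 16). Working modulo 32, k ∈ {4, 20}; for each such r, r³ ≡ 0 (mod 32).

Converse. This fails: take k = 0. Then 0³ = 0 ≡ 0 (mod 32), yet 0 ≡ 0 (mod 16), not 4.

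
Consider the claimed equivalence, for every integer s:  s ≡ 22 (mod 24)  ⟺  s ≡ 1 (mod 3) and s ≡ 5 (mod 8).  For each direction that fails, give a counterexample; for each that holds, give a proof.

(⟹) This fails: s = 22 gives 22 ≡ 22 (mod 24) but 22 ≡ 6 (mod 8), so the conjunction on the right does not hold.

(⟸) This fails: s = 13 satisfies both congruences on the right (13 ≡ 1 mod 3 and 13 ≡ 5 mod 8) yet 13 ≡ 13 (mod 24), not 22.

(⇒) fails and (⇐) fails.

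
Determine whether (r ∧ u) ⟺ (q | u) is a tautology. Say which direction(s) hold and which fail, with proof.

Not equivalent: only (⇒) holds.

Forward direction. Assume the antecedent. If u is true, q | u reduces to true regardless of the other variables. If u is false, the antecedent cannot hold. Either way q | u holds.

Converse. This fails. Under u = T, q = F, r = F, the left side is false but the right side is true.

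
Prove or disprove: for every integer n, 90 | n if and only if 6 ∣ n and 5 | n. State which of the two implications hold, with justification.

Only the forward implication holds.

(⟹) If 90 ∣ n, write n = 90q. Since 90 = 15·6, n = 6·(15q), so 6 ∣ n; and since 90 = 18·5, n = 5·(18q), so 5 ∣ n.

(⟸) This fails: take n = 30. Both 6 ∣ 30 and 5 ∣ 30, yet 30 is not a multiple of 90 (since 30 = 0·90 + 30), so 90 ∤ 30.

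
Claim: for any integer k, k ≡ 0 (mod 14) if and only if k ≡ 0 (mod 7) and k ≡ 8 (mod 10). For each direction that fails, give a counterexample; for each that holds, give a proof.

(→) This fails: k = 0 gives 0 ≡ 0 (mod 14) but 0 ≡ 0 (mod 10), so the conjunction on the right does not hold.

(←) Conversely, if k ≡ 0 (mod 7) and k ≡ 8 (mod 10), then by the Chinese remainder theorem k ≡ 28 (mod 70). Since 28 ≡ 0 (mod 14) and 14 ∣ 70, we get k ≡ 0 (mod 14).

Not equivalent: only (⇐) holds.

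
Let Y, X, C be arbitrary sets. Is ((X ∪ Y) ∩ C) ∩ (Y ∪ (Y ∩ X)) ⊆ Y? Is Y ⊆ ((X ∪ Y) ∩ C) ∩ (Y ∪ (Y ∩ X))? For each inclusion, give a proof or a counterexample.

(⟹) Let x ∈ ((X ∪ Y) ∩ C) ∩ (Y ∪ (Y ∩ X)). Then either x ∈ Y ∩ C and x ∉ X; or x ∈ Y ∩ X ∩ C. In each case x ∈ Y, so ((X ∪ Y) ∩ C) ∩ (Y ∪ (Y ∩ X)) ⊆ Y.

(⟸) This inclusion fails. Take Y = {1}, X = ∅, C = ∅; then 1 ∈ Y but 1 ∉ ((X ∪ Y) ∩ C) ∩ (Y ∪ (Y ∩ X)).

The sets are not equal: only the forward inclusion holds.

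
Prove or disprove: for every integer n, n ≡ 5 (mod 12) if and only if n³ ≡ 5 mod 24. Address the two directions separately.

Forward direction. This fails: take n = 17. Then 17 ≡ 5 (mod 12), but 17³ = 4913 ≡ 17 (mod 24), not 5.

Converse. The residues r modulo 24 with r³ ≡ 5 (mod 24) are exactly {5}, and each is ≡ 5 (mod 12).

Not equivalent: only (⇐) holds.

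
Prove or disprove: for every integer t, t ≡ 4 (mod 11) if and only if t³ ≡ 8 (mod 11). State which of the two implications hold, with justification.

Neither direction holds.

(⇒) This fails: take t = 4. Then 4 ≡ 4 (mod 11), but 4³ = 64 ≡ 9 (mod 11), not 8.

(⇐) This fails: take t = 2. Then 2³ = 8 ≡ 8 (mod 11), yet 2 ≡ 2 (mod 11), not 4.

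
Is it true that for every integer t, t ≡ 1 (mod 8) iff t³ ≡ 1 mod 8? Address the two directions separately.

Equivalent; both directions hold.

(⟹) Suppose t ≡ 1 (mod 8). Write t = 8j + 1. Then (8j + 1)³ = 512j³ + 192j² + 24j + 1 = 8(64j³ + 24j² + 3j) + 1, so t³ ≡ 1 (mod 8).

(⟸) For the converse, argue contrapositively. If t ≢ 1 (mod 8), then t is congruent to one of 0, 2, 3, 4, 5, 6, 7 modulo 8, and these give t³ ≡ 0, 0, 3, 0, 5, 0, 7 respectively — never 1.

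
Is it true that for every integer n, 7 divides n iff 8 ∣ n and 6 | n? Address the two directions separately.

Forward direction. This fails: take n = 7. Certainly 7 ∣ 7, but 8 ∤ 7.

Converse. This fails: take n = 24. Both 8 ∣ 24 and 6 ∣ 24, yet 24 is not a multiple of 7 (since 24 = 3·7 + 3), so 7 ∤ 24.

(⇒) fails and (⇐) fails.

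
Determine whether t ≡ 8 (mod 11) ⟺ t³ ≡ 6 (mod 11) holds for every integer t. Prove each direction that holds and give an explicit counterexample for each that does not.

Both directions hold; the statement is true.

(⟹) Suppose t ≡ 8 (mod 11). Write t = 11j + 8. Then (11j + 8)³ = 1331j³ + 2904j² + 2112j + 512 = 11(121j³ + 264j² + 192j + 46) + 6, so t³ ≡ 6 (mod 11).

(⟸) For the converse, argue contrapositively. If t ≢ 8 (mod 11), then t is congruent to one of 0, 1, 2, 3, 4, 5, 6, 7, 9, 10 modulo 11, and these give t³ ≡ 0, 1, 8, 5, 9, 4, 7, 2, 3, 10 respectively — never 6.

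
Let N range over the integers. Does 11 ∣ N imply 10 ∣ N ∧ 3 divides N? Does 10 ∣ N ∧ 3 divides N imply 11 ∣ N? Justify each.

[⇒] This fails: take N = 11. Certainly 11 ∣ 11, but 10 ∤ 11.

[⇐] This fails: take N = 30. Both 10 ∣ 30 and 3 ∣ 30, yet 30 is not a multiple of 11 (since 30 = 2·11 + 8), so 11 ∤ 30.

Both directions fail.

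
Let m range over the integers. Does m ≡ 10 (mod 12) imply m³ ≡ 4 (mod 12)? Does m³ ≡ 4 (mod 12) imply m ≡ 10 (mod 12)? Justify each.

Forward direction. Suppose m ≡ 10 (mod 12). Write m = 12j + 10. Then (12j + 10)³ = 1728j³ + 4320j² + 3600j + 1000 = 12(144j³ + 360j² + 300j + 83) + 4, so m³ ≡ 4 (mod 12).

Converse. This fails: take m = 4. Then 4³ = 64 ≡ 4 (mod 12), yet 4 ≡ 4 (mod 12), not 10.

(⇒) holds; (⇐) fails.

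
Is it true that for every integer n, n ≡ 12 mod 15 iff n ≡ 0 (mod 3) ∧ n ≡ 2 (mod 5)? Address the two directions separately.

Forward direction. Suppose n ≡ 12 (mod 15); write n = 15j + 12. Since 3 ∣ 15, reducing mod 3 gives n ≡ 12 ≡ 0 (mod 3); since 5 ∣ 15, reducing mod 5 gives n ≡ 12 ≡ 2 (mod 5).

Converse. If n ≡ 0 (mod 3) and n ≡ 2 (mod 5), then by the Chinese remainder theorem n ≡ 12 (mod 15). This is exactly n ≡ 12 (mod 15).

Both implications hold.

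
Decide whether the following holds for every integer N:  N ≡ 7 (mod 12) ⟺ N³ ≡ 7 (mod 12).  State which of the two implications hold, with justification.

Equivalent; both directions hold.

(⇒) Suppose N ≡ 7 (mod 12). Write N = 12j + 7. Then (12j + 7)³ = 1728j³ + 3024j² + 1764j + 343 = 12(144j³ + 252j² + 147j + 28) + 7, so N³ ≡ 7 (mod 12).

(⇐) For the converse, argue contrapositively. If N ≢ 7 (mod 12), then N is congruent to one of 0, 1, 2, 3, 4, 5, 6, 8, 9, 10, 11 modulo 12, and these give N³ ≡ 0, 1, 8, 3, 4, 5, 0, 8, 9, 4, 11 respectively — never 7.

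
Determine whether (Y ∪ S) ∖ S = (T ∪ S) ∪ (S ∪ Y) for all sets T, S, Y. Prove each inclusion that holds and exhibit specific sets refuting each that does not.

The sets are not equal: only the forward inclusion holds.

(⟹) Let x ∈ (Y ∪ S) ∖ S. Then either x ∈ Y and x ∉ T, S; or x ∈ T ∩ Y and x ∉ S. In each case x ∈ (T ∪ S) ∪ (S ∪ Y), so (Y ∪ S) ∖ S ⊆ (T ∪ S) ∪ (S ∪ Y).

(⟸) This inclusion fails. Take T = {1}, S = ∅, Y = ∅; then 1 ∈ (T ∪ S) ∪ (S ∪ Y) but 1 ∉ (Y ∪ S) ∖ S.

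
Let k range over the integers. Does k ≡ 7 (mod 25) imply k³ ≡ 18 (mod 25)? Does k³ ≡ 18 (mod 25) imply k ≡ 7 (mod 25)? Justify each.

Forward direction. Suppose k ≡ 7 (mod 25). Write k = 25j + 7. Then (25j + 7)³ = 15625j³ + 13125j² + 3675j + 343 = 25(625j³ + 525j² + 147j + 13) + 18, so k³ ≡ 18 (mod 25).

Converse. Suppose k³ ≡ 18 (mod 25). The only residue r in {0, …, 24} with r³ ≡ 18 (mod 25) is r = 7, so k ≡ 7 (mod 25).

Both implications hold.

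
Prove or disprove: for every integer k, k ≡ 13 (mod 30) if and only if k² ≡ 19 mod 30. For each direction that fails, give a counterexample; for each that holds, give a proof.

The forward direction holds; the converse fails.

[⇐] This fails: take k = 7. Then 7² = 49 ≡ 19 (mod 30), yet 7 ≡ 7 (mod 30), not 13.

[⇒] Suppose k ≡ 13 (mod 30). Write k = 30j + 13. Then (30j + 13)² = 900j² + 780j + 169 = 30(30j² + 26j + 5) + 19, so k² ≡ 19 (mod 30).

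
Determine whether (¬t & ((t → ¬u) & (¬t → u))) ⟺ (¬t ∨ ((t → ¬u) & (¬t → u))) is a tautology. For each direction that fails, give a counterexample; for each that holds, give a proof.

(⇒) Assume the antecedent. If t is true, the antecedent cannot hold. If t is false, ¬t ∨ ((t → ¬u) & (¬t → u)) reduces to true regardless of the other variables. Either way ¬t ∨ ((t → ¬u) & (¬t → u)) holds.

(⇐) This fails. Under t = F, u = F, the left side is false but the right side is true.

Only the forward direction holds.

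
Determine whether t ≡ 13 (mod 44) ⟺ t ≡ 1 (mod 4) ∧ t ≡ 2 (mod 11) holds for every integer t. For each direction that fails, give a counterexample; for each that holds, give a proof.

(←) If t ≡ 1 (mod 4) and t ≡ 2 (mod 11), then by the Chinese remainder theorem t ≡ 13 (mod 44). This is exactly t ≡ 13 (mod 44).

(→) Suppose t ≡ 13 (mod 44); write t = 44j + 13. Since 4 ∣ 44, reducing mod 4 gives t ≡ 13 ≡ 1 (mod 4); since 11 ∣ 44, reducing mod 11 gives t ≡ 13 ≡ 2 (mod 11).

Equivalent; both directions hold.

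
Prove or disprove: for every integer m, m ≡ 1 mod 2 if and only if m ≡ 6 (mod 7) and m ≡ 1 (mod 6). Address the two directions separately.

[⇒] This fails: m = 1 gives 1 ≡ 1 (mod 2) but 1 ≡ 1 (mod 7), so the conjunction on the right does not hold.

[⇐] Conversely, if m ≡ 6 (mod 7) and m ≡ 1 (mod 6), then by the Chinese remainder theorem m ≡ 13 (mod 42). Since 13 ≡ 1 (mod 2) and 2 ∣ 42, we get m ≡ 1 (mod 2).

Not equivalent: only (⇐) holds.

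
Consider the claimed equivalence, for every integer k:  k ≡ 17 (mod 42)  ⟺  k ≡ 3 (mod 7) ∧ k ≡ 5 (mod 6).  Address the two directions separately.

(⟹) Suppose k ≡ 17 (mod 42); write k = 42j + 17. Since 7 ∣ 42, reducing mod 7 gives k ≡ 17 ≡ 3 (mod 7); since 6 ∣ 42, reducing mod 6 gives k ≡ 17 ≡ 5 (mod 6).

(⟸) Conversely, if k ≡ 3 (mod 7) and k ≡ 5 (mod 6), then by the Chinese remainder theorem k ≡ 17 (mod 42). This is exactly k ≡ 17 (mod 42).

The biconditional holds.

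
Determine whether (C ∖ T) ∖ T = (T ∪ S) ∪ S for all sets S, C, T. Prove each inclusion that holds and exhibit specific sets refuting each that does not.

Forward inclusion. This inclusion fails. Take S = ∅, C = {1}, T = ∅; then 1 ∈ (C ∖ T) ∖ T but 1 ∉ (T ∪ S) ∪ S.

Reverse inclusion. This inclusion fails. Take S = {1}, C = ∅, T = ∅; then 1 ∈ (T ∪ S) ∪ S but 1 ∉ (C ∖ T) ∖ T.

Neither inclusion holds.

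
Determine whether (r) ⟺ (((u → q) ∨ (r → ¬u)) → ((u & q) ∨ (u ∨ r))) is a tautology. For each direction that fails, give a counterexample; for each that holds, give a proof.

Not equivalent: only (⇒) holds.

[⇐] This fails. Under q = F, u = T, r = F, the left side is false but the right side is true.

[⇒] Assume the antecedent. If q is true, the antecedent forces (q = T, u = F, r = T) or (q = T, u = T, r = T), and the consequent holds there. If q is false, the antecedent forces (q = F, u = F, r = T) or (q = F, u = T, r = T), and the consequent holds there. Either way the consequent holds.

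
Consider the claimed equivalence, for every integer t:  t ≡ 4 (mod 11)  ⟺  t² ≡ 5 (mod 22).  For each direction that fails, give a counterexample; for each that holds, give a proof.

(⟹) This fails: take t = 4. Then 4 ≡ 4 (mod 11), but 4² = 16 ≡ 16 (mod 22), not 5.

(⟸) This fails: take t = 7. Then 7² = 49 ≡ 5 (mod 22), yet 7 ≡ 7 (mod 11), not 4.

Neither implication holds.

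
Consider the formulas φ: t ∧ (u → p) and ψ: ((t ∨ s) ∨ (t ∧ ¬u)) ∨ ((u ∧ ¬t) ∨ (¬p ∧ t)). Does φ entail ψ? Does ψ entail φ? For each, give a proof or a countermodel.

Only the forward direction holds.

Converse. This fails. Under u = T, p = F, s = F, t = F, the left side is false but the right side is true.

Forward direction. Assume the antecedent. If t is true, the consequent reduces to true regardless of the other variables. If t is false, the antecedent cannot hold. Either way the consequent holds.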